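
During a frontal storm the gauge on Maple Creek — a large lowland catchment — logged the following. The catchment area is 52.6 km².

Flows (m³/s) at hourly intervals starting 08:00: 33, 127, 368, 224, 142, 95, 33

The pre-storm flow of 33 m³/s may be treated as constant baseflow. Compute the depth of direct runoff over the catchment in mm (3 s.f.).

Direct runoff: 0.0, 94.0, 335.0, 191.0, 109.0, 62.0, 0.0 m³/s; ΣQ_DR = 791.0 m³/s.
V = ΣQ_DR · Δt = 791.0 × 3600 s = 2.848 × 10^6 m³.
Over A = 52.6 km², depth = V / A = 54.1 mm.

d ≈ 54.1 mm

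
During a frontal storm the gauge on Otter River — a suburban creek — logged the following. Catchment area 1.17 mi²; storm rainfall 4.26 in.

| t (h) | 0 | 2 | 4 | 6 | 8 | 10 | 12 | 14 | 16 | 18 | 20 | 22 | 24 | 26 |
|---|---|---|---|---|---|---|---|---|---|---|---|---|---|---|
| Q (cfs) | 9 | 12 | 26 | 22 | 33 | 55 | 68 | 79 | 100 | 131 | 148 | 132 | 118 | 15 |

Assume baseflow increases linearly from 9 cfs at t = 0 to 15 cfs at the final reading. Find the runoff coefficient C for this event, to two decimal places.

C ≈ 0.49

ΣQ_DR = 780.0 cfs; V = ΣQ_DR·Δt = 5.616 × 10^6 ft³.
Runoff depth d = V / A = 2.066 in.
C = d / P = 2.066 / 4.26 = 0.49.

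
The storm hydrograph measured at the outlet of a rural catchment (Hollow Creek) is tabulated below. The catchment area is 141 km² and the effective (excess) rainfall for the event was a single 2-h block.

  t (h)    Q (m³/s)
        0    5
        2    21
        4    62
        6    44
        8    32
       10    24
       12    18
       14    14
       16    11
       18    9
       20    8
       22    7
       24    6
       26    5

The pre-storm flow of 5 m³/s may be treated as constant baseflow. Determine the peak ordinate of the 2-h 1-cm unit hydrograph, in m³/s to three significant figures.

Direct runoff: 0.0, 16.0, 57.0, 39.0, 27.0, 19.0, 13.0, 9.0, 6.0, 4.0, 3.0, 2.0, 1.0, 0.0 m³/s; ΣQ_DR = 196.0 m³/s, peak = 57.0 m³/s.
Runoff depth d = ΣQ_DR·Δt / A = 196.0 × 7200 / (141 km²) = 10.01 mm.
The 1-cm UH is the DRH scaled by (10 mm)/d, so U_p = 57.0 × 10/10.01 = 57.0 m³/s.

U_p ≈ 57.0 m³/s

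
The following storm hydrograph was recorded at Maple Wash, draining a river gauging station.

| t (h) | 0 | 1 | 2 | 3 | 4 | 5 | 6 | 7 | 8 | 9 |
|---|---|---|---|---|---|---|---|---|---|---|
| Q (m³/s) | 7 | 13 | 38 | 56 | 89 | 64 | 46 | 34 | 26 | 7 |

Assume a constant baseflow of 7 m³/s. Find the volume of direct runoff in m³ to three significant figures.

Direct-runoff ordinates (Q − Q_b): 0.0, 6.0, 31.0, 49.0, 82.0, 57.0, 39.0, 27.0, 19.0, 0.0 m³/s.
ΣQ_DR = 310.0 m³/s.
With Δt = 1 h = 3600 s, V = ΣQ_DR · Δt = 310.0 × 3600 = 1.12 × 10^6 m³.

V ≈ 1.12 × 10^6 m³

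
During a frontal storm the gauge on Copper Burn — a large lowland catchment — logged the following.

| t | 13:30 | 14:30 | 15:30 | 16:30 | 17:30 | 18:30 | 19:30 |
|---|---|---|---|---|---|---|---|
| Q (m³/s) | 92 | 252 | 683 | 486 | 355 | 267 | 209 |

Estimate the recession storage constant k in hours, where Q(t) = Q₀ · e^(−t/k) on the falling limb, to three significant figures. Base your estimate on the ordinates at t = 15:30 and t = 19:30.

On the falling limb, Q drops from 683 to 209 m³/s between t = 15:30 and t = 19:30 (Δt = 4 h).
k = −Δt / ln(Q₂/Q₁) = −4 / ln(209/683) = 3.38 h.

k ≈ 3.38 h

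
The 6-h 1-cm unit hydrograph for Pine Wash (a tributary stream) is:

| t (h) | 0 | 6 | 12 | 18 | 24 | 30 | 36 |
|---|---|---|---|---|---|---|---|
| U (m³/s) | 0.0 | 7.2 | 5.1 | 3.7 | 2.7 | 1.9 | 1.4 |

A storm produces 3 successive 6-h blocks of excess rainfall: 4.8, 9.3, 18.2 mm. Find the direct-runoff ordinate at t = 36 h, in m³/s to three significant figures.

Q ≈ 7.35 m³/s

By discrete convolution, Q_j = Σ (P_i / 10 mm) · U_{j−i}.
At t = 36 h (j=6): Q = (4.8/10)·1.4 + (9.3/10)·1.9 + (18.2/10)·2.7 = 7.35 m³/s.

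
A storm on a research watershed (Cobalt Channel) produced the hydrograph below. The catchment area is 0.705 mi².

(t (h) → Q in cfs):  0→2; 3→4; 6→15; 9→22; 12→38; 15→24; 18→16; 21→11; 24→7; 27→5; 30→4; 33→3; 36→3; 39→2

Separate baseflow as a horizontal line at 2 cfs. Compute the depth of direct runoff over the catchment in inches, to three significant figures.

d ≈ 0.844 in

Direct runoff: 0.0, 2.0, 13.0, 20.0, 36.0, 22.0, 14.0, 9.0, 5.0, 3.0, 2.0, 1.0, 1.0, 0.0 cfs; ΣQ_DR = 128.0 cfs.
V = ΣQ_DR · Δt = 128.0 × 10800 s = 1.382 × 10^6 ft³.
Over A = 0.705 mi², depth = V / A = 0.844 in.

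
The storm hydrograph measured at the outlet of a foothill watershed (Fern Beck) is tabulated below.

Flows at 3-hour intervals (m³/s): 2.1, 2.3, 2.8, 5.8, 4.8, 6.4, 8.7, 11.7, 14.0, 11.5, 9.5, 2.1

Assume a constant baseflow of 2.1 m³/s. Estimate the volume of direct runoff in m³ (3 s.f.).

V ≈ 6.10 × 10^5 m³

Direct-runoff ordinates (Q − Q_b): 0.0, 0.2, 0.7, 3.7, 2.7, 4.3, 6.6, 9.6, 11.9, 9.4, 7.4, 0.0 m³/s.
ΣQ_DR = 56.50 m³/s.
With Δt = 3 h = 10800 s, V = ΣQ_DR · Δt = 56.50 × 10800 = 6.10 × 10^5 m³.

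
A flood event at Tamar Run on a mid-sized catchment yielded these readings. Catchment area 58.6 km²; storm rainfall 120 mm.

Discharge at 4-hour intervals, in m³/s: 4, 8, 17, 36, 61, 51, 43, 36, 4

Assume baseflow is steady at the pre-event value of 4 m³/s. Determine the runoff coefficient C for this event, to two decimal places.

C ≈ 0.46

ΣQ_DR = 224.0 m³/s; V = ΣQ_DR·Δt = 3.226 × 10^6 m³.
Runoff depth d = V / A = 55.04 mm.
C = d / P = 55.04 / 120 = 0.46.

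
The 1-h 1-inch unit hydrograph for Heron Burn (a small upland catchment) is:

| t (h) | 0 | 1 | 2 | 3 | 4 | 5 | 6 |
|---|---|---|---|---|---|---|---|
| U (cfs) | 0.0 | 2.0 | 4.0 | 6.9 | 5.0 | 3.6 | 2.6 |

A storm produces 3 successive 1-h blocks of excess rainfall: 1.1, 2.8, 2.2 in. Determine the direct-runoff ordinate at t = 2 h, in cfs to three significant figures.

By discrete convolution, Q_j = Σ (P_i / 1 in) · U_{j−i}.
At t = 2 h (j=2): Q = (1.1/1)·4.0 + (2.8/1)·2.0 + (2.2/1)·0.0 = 10.0 cfs.

Q ≈ 10.0 cfs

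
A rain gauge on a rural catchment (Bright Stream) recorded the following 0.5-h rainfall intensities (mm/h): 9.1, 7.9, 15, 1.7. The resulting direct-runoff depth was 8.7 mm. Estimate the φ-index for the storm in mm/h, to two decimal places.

φ ≈ 4.87 mm/h

Only the 3 blocks with intensity above φ contribute runoff: 9.1, 7.9, 15 mm/h.
Σ(I−φ)·Δt = d  ⇒  (9.1+7.9+15 − 3φ)·0.5 = 8.7
φ = (32.00 − 8.7/0.5) / 3 = 4.87 mm/h.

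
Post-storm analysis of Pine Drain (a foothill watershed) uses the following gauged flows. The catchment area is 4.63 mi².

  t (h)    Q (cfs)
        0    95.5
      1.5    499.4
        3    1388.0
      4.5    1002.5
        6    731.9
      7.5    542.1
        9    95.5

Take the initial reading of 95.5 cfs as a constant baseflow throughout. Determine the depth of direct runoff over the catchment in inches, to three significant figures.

d ≈ 1.85 in

Direct runoff: 0.0, 403.9, 1292.5, 907.0, 636.4, 446.6, 0.0 cfs; ΣQ_DR = 3686 cfs.
V = ΣQ_DR · Δt = 3686 × 5400 s = 1.991 × 10^7 ft³.
Over A = 4.63 mi², depth = V / A = 1.85 in.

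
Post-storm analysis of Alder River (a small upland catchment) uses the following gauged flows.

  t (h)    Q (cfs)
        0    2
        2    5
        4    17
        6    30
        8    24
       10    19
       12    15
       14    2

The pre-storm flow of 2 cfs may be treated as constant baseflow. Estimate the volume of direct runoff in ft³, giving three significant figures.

Direct-runoff ordinates (Q − Q_b): 0.0, 3.0, 15.0, 28.0, 22.0, 17.0, 13.0, 0.0 cfs.
ΣQ_DR = 98.00 cfs.
With Δt = 2 h = 7200 s, V = ΣQ_DR · Δt = 98.00 × 7200 = 7.06 × 10^5 ft³.

V ≈ 7.06 × 10^5 ft³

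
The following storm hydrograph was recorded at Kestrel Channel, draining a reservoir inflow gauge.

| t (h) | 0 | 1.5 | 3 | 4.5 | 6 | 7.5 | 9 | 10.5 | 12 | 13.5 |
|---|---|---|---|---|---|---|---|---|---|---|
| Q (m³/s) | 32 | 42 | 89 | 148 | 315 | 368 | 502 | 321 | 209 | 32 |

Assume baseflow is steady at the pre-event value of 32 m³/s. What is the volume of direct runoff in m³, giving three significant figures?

Direct-runoff ordinates (Q − Q_b): 0.0, 10.0, 57.0, 116.0, 283.0, 336.0, 470.0, 289.0, 177.0, 0.0 m³/s.
ΣQ_DR = 1738 m³/s.
With Δt = 1.5 h = 5400 s, V = ΣQ_DR · Δt = 1738 × 5400 = 9.39 × 10^6 m³.

V ≈ 9.39 × 10^6 m³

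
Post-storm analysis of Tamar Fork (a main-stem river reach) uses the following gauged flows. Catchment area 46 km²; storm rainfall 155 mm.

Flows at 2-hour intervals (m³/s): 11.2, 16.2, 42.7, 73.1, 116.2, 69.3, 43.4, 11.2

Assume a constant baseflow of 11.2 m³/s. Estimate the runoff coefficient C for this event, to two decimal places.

C ≈ 0.30

ΣQ_DR = 293.7 m³/s; V = ΣQ_DR·Δt = 2.115 × 10^6 m³.
Runoff depth d = V / A = 45.97 mm.
C = d / P = 45.97 / 155 = 0.30.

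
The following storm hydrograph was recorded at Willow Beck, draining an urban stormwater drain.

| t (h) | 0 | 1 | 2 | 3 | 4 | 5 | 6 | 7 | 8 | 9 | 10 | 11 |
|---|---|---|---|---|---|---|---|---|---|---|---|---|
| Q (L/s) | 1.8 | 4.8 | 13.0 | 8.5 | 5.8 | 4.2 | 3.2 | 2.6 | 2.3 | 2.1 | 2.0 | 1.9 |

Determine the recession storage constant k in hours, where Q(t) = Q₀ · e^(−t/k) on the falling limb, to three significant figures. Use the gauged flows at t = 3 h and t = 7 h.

k ≈ 3.38 h

On the falling limb, Q drops from 8.5 to 2.6 L/s between t = 3 h and t = 7 h (Δt = 4 h).
k = −Δt / ln(Q₂/Q₁) = −4 / ln(2.6/8.5) = 3.38 h.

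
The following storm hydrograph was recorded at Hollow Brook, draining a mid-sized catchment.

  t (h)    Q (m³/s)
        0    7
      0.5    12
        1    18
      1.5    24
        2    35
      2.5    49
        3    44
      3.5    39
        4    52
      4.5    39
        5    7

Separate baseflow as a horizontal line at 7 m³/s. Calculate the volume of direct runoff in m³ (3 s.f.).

V ≈ 4.48 × 10^5 m³

Direct-runoff ordinates (Q − Q_b): 0.0, 5.0, 11.0, 17.0, 28.0, 42.0, 37.0, 32.0, 45.0, 32.0, 0.0 m³/s.
ΣQ_DR = 249.0 m³/s.
With Δt = 0.5 h = 1800 s, V = ΣQ_DR · Δt = 249.0 × 1800 = 4.48 × 10^5 m³.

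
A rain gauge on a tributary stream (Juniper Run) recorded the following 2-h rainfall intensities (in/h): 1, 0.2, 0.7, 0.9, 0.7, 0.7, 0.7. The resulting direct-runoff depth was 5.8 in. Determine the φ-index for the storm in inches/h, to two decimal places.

φ ≈ 0.30 in/h

Only the 6 blocks with intensity above φ contribute runoff: 1, 0.7, 0.9, 0.7, 0.7, 0.7 in/h.
Σ(I−φ)·Δt = d  ⇒  (1+0.7+0.9+0.7+0.7+0.7 − 6φ)·2 = 5.8
φ = (4.700 − 5.8/2) / 6 = 0.30 in/h.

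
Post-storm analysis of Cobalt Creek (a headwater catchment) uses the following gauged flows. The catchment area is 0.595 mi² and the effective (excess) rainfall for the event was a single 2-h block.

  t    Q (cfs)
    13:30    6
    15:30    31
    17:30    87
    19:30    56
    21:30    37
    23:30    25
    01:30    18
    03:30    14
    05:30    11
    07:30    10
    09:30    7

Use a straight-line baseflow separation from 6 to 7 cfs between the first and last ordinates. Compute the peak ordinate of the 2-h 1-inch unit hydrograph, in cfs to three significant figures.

U_p ≈ 67.3 cfs

Direct runoff: 0.00, 24.90, 80.80, 49.70, 30.60, 18.50, 11.40, 7.30, 4.20, 3.10, 0.00 cfs; ΣQ_DR = 230.5 cfs, peak = 80.80 cfs.
Runoff depth d = ΣQ_DR·Δt / A = 230.5 × 7200 / (0.595 mi²) = 1.201 in.
The 1-inch UH is the DRH scaled by (1 in)/d, so U_p = 80.80 × 1/1.201 = 67.3 cfs.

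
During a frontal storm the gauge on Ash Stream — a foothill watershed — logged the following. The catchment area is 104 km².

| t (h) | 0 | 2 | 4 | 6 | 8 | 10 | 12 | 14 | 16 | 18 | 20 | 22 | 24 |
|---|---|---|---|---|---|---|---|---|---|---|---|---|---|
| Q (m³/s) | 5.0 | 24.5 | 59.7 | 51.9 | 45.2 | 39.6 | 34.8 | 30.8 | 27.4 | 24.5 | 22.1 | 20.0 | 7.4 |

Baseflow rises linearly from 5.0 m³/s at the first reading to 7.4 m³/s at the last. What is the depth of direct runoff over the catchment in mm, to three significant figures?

d ≈ 21.6 mm

Direct runoff: 0.00, 19.30, 54.30, 46.30, 39.40, 33.60, 28.60, 24.40, 20.80, 17.70, 15.10, 12.80, 0.00 m³/s; ΣQ_DR = 312.3 m³/s.
V = ΣQ_DR · Δt = 312.3 × 7200 s = 2.249 × 10^6 m³.
Over A = 104 km², depth = V / A = 21.6 mm.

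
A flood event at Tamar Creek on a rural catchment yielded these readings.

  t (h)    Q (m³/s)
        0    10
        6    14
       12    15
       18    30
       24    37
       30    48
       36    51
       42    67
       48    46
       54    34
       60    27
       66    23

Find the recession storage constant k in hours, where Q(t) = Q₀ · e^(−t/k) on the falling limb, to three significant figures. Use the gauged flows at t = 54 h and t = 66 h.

k ≈ 30.7 h

On the falling limb, Q drops from 34 to 23 m³/s between t = 54 h and t = 66 h (Δt = 12 h).
k = −Δt / ln(Q₂/Q₁) = −12 / ln(23/34) = 30.7 h.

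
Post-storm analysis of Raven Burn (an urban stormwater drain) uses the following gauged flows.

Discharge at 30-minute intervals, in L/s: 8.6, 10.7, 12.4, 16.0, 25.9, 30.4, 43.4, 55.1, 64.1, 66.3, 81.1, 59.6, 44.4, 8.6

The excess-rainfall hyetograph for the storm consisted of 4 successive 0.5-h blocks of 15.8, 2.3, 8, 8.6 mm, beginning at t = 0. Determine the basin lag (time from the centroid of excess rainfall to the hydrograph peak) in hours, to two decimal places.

Centroid of excess rainfall: t_c = Σ P_i·t̄_i / ΣP_i = 0.8854 h (block centres at 0.25, 0.75, 1.25, 1.75 h).
Hydrograph peak occurs at t = 5 h, so basin lag t_L = 5 − 0.8854 = 4.11 h.

t_L ≈ 4.11 h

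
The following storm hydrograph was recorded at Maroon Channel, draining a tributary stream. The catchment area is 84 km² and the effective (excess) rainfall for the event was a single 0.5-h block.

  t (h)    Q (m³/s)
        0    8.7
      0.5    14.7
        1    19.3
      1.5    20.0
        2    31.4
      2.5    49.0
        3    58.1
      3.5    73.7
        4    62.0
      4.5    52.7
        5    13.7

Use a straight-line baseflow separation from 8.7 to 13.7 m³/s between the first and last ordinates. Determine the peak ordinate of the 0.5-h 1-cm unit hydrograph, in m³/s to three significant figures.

Direct runoff: 0.00, 5.50, 9.60, 9.80, 20.70, 37.80, 46.40, 61.50, 49.30, 39.50, 0.00 m³/s; ΣQ_DR = 280.1 m³/s, peak = 61.50 m³/s.
Runoff depth d = ΣQ_DR·Δt / A = 280.1 × 1800 / (84 km²) = 6.002 mm.
The 1-cm UH is the DRH scaled by (10 mm)/d, so U_p = 61.50 × 10/6.002 = 102 m³/s.

U_p ≈ 102 m³/s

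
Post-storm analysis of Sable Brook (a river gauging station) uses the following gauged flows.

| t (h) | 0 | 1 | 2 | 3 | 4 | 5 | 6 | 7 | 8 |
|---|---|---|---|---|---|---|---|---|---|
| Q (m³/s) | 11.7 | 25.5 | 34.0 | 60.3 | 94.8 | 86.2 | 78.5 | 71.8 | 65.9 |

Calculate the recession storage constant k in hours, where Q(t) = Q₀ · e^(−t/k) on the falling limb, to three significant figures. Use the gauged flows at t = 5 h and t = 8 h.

k ≈ 11.2 h

On the falling limb, Q drops from 86.2 to 65.9 m³/s between t = 5 h and t = 8 h (Δt = 3 h).
k = −Δt / ln(Q₂/Q₁) = −3 / ln(65.9/86.2) = 11.2 h.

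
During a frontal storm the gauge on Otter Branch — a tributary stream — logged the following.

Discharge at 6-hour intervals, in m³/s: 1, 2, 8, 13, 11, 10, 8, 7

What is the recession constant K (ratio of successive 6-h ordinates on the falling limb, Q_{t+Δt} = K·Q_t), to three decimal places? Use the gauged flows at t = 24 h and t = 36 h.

Using the recession-limb readings at t = 24 h and t = 36 h: Q falls from 11 to 8 m³/s over 2 intervals.
K = (Q₂/Q₁)^(1/2) = (8/11)^(1/2) = 0.853.

K ≈ 0.853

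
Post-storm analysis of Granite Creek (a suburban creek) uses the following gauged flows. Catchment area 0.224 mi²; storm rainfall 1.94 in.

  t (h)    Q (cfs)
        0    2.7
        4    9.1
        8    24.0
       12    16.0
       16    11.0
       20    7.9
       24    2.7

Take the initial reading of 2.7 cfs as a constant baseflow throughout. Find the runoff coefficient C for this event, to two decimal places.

C ≈ 0.78

ΣQ_DR = 54.50 cfs; V = ΣQ_DR·Δt = 7.848 × 10^5 ft³.
Runoff depth d = V / A = 1.508 in.
C = d / P = 1.508 / 1.94 = 0.78.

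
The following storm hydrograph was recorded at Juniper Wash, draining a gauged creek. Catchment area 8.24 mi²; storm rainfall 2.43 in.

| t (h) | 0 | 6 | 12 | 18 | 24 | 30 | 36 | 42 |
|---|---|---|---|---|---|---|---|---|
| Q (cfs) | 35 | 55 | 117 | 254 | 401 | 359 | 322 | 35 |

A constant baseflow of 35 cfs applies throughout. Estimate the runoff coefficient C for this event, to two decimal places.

C ≈ 0.60

ΣQ_DR = 1298 cfs; V = ΣQ_DR·Δt = 2.804 × 10^7 ft³.
Runoff depth d = V / A = 1.465 in.
C = d / P = 1.465 / 2.43 = 0.60.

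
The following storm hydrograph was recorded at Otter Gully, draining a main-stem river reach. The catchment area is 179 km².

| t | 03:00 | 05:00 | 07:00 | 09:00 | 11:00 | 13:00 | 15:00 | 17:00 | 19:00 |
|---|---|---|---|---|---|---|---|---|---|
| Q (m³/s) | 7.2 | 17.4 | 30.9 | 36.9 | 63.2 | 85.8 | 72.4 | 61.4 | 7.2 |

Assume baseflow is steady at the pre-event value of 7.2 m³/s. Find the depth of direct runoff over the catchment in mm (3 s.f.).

d ≈ 12.8 mm

Direct runoff: 0.0, 10.2, 23.7, 29.7, 56.0, 78.6, 65.2, 54.2, 0.0 m³/s; ΣQ_DR = 317.6 m³/s.
V = ΣQ_DR · Δt = 317.6 × 7200 s = 2.287 × 10^6 m³.
Over A = 179 km², depth = V / A = 12.8 mm.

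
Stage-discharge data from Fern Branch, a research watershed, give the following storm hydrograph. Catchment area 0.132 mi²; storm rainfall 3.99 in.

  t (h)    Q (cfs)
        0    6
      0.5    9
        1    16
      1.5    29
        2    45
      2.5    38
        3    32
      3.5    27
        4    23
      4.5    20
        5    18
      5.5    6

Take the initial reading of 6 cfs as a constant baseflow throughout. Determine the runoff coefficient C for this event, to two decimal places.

ΣQ_DR = 197.0 cfs; V = ΣQ_DR·Δt = 3.546 × 10^5 ft³.
Runoff depth d = V / A = 1.156 in.
C = d / P = 1.156 / 3.99 = 0.29.

C ≈ 0.29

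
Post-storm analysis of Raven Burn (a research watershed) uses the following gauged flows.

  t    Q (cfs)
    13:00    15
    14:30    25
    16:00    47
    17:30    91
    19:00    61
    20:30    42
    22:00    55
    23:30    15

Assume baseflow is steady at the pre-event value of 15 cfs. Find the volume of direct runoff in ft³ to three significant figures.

V ≈ 1.25 × 10^6 ft³

Direct-runoff ordinates (Q − Q_b): 0.0, 10.0, 32.0, 76.0, 46.0, 27.0, 40.0, 0.0 cfs.
ΣQ_DR = 231.0 cfs.
With Δt = 1.5 h = 5400 s, V = ΣQ_DR · Δt = 231.0 × 5400 = 1.25 × 10^6 ft³.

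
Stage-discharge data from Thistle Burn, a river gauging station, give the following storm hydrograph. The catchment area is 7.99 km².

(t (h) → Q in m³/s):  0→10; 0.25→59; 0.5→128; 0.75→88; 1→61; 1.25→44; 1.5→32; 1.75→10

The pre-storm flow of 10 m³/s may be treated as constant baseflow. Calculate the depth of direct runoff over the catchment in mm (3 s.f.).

Direct runoff: 0.0, 49.0, 118.0, 78.0, 51.0, 34.0, 22.0, 0.0 m³/s; ΣQ_DR = 352.0 m³/s.
V = ΣQ_DR · Δt = 352.0 × 900 s = 3.168 × 10^5 m³.
Over A = 7.99 km², depth = V / A = 39.6 mm.

d ≈ 39.6 mm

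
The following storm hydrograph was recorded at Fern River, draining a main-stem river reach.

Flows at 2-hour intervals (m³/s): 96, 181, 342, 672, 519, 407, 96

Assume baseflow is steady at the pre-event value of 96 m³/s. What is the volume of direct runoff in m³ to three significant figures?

Direct-runoff ordinates (Q − Q_b): 0.0, 85.0, 246.0, 576.0, 423.0, 311.0, 0.0 m³/s.
ΣQ_DR = 1641 m³/s.
With Δt = 2 h = 7200 s, V = ΣQ_DR · Δt = 1641 × 7200 = 1.18 × 10^7 m³.

V ≈ 1.18 × 10^7 m³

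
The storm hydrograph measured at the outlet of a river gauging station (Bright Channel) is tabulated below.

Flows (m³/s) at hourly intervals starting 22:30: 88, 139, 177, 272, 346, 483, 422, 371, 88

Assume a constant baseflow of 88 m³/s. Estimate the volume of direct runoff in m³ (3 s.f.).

Direct-runoff ordinates (Q − Q_b): 0.0, 51.0, 89.0, 184.0, 258.0, 395.0, 334.0, 283.0, 0.0 m³/s.
ΣQ_DR = 1594 m³/s.
With Δt = 1 h = 3600 s, V = ΣQ_DR · Δt = 1594 × 3600 = 5.74 × 10^6 m³.

V ≈ 5.74 × 10^6 m³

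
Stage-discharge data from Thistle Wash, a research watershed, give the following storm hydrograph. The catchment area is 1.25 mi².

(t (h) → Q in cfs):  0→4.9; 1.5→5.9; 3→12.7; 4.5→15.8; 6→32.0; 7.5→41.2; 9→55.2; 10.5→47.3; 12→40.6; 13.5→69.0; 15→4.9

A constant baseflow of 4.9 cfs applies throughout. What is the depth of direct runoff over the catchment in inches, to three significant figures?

d ≈ 0.512 in

Direct runoff: 0.0, 1.0, 7.8, 10.9, 27.1, 36.3, 50.3, 42.4, 35.7, 64.1, 0.0 cfs; ΣQ_DR = 275.6 cfs.
V = ΣQ_DR · Δt = 275.6 × 5400 s = 1.488 × 10^6 ft³.
Over A = 1.25 mi², depth = V / A = 0.512 in.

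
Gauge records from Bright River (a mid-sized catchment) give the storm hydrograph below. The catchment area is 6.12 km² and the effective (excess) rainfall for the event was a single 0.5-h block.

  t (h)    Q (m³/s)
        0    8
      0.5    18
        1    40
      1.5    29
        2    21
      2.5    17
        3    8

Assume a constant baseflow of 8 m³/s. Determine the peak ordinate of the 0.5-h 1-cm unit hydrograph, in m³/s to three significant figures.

Direct runoff: 0.0, 10.0, 32.0, 21.0, 13.0, 9.0, 0.0 m³/s; ΣQ_DR = 85.00 m³/s, peak = 32.0 m³/s.
Runoff depth d = ΣQ_DR·Δt / A = 85.00 × 1800 / (6.12 km²) = 25.00 mm.
The 1-cm UH is the DRH scaled by (10 mm)/d, so U_p = 32.0 × 10/25.00 = 12.8 m³/s.

U_p ≈ 12.8 m³/s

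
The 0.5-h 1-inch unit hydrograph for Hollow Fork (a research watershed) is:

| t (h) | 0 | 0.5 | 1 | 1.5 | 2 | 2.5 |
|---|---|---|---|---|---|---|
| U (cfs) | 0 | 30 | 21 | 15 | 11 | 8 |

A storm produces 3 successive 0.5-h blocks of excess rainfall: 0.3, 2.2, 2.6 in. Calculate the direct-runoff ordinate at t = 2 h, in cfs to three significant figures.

Q ≈ 90.9 cfs

By discrete convolution, Q_j = Σ (P_i / 1 in) · U_{j−i}.
At t = 2 h (j=4): Q = (0.3/1)·11 + (2.2/1)·15 + (2.6/1)·21 = 90.9 cfs.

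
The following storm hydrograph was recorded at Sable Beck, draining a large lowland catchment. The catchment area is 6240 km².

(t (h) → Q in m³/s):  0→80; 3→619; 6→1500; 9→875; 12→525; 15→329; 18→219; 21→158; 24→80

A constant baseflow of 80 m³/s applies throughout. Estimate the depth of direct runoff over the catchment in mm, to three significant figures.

d ≈ 6.34 mm

Direct runoff: 0.0, 539.0, 1420.0, 795.0, 445.0, 249.0, 139.0, 78.0, 0.0 m³/s; ΣQ_DR = 3665 m³/s.
V = ΣQ_DR · Δt = 3665 × 10800 s = 3.958 × 10^7 m³.
Over A = 6240 km², depth = V / A = 6.34 mm.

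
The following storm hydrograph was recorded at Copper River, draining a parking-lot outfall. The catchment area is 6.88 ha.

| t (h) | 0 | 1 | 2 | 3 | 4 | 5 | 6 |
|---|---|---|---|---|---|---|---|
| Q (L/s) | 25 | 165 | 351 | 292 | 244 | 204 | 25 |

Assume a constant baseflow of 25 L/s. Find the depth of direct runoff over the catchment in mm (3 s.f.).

d ≈ 59.2 mm

Direct runoff: 0.0, 140.0, 326.0, 267.0, 219.0, 179.0, 0.0 L/s; ΣQ_DR = 1131 L/s.
V = ΣQ_DR · Δt = 1131 × 3600 s = 4.072 × 10^6 L.
Over A = 6.88 ha, depth = V / A = 59.2 mm.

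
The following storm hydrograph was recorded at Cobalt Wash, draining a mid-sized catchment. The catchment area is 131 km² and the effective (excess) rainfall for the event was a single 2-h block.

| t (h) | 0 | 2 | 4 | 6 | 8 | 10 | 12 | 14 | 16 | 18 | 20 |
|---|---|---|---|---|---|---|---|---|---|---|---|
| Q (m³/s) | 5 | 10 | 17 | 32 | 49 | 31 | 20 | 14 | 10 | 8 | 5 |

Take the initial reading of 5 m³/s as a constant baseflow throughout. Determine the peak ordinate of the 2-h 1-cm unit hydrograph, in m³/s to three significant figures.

Direct runoff: 0.0, 5.0, 12.0, 27.0, 44.0, 26.0, 15.0, 9.0, 5.0, 3.0, 0.0 m³/s; ΣQ_DR = 146.0 m³/s, peak = 44.0 m³/s.
Runoff depth d = ΣQ_DR·Δt / A = 146.0 × 7200 / (131 km²) = 8.024 mm.
The 1-cm UH is the DRH scaled by (10 mm)/d, so U_p = 44.0 × 10/8.024 = 54.8 m³/s.

U_p ≈ 54.8 m³/s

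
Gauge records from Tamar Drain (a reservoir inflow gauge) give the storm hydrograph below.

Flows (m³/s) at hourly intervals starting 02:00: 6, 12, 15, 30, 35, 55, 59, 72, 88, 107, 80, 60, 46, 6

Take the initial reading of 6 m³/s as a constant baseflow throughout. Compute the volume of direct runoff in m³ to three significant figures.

Direct-runoff ordinates (Q − Q_b): 0.0, 6.0, 9.0, 24.0, 29.0, 49.0, 53.0, 66.0, 82.0, 101.0, 74.0, 54.0, 40.0, 0.0 m³/s.
ΣQ_DR = 587.0 m³/s.
With Δt = 1 h = 3600 s, V = ΣQ_DR · Δt = 587.0 × 3600 = 2.11 × 10^6 m³.

V ≈ 2.11 × 10^6 m³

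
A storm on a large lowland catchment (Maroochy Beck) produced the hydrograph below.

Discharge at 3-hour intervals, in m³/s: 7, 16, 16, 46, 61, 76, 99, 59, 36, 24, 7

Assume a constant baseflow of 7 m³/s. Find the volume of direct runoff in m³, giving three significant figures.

V ≈ 4.00 × 10^6 m³

Direct-runoff ordinates (Q − Q_b): 0.0, 9.0, 9.0, 39.0, 54.0, 69.0, 92.0, 52.0, 29.0, 17.0, 0.0 m³/s.
ΣQ_DR = 370.0 m³/s.
With Δt = 3 h = 10800 s, V = ΣQ_DR · Δt = 370.0 × 10800 = 4.00 × 10^6 m³.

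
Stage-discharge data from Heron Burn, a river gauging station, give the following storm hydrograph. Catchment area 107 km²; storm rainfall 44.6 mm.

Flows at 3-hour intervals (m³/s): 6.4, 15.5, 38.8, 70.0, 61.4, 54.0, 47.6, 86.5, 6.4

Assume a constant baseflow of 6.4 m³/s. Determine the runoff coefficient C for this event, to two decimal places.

C ≈ 0.74

ΣQ_DR = 329.0 m³/s; V = ΣQ_DR·Δt = 3.553 × 10^6 m³.
Runoff depth d = V / A = 33.21 mm.
C = d / P = 33.21 / 44.6 = 0.74.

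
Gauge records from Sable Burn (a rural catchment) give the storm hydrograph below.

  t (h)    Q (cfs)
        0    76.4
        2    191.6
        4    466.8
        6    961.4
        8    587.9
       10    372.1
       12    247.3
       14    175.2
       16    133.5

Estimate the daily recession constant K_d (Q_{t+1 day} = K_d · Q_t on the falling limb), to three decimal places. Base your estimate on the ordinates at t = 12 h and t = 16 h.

Between t = 12 h and t = 16 h the flow falls from 247.3 to 133.5 cfs over 2×2 h = 4 h.
Per-interval ratio K = (133.5/247.3)^(1/2) = 0.7347; K_d = K^(24/2) = 0.025.

K_d ≈ 0.025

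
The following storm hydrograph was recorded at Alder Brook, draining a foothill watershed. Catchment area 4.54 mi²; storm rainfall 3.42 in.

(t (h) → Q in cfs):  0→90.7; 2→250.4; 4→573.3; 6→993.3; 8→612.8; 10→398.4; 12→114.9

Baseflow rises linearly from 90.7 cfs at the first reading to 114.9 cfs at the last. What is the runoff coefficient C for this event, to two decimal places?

ΣQ_DR = 2314 cfs; V = ΣQ_DR·Δt = 1.666 × 10^7 ft³.
Runoff depth d = V / A = 1.580 in.
C = d / P = 1.580 / 3.42 = 0.46.

C ≈ 0.46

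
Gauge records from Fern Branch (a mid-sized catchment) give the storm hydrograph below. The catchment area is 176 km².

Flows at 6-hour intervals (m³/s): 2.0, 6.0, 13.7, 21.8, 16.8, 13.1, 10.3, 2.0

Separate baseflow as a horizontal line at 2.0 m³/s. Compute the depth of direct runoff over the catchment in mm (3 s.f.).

d ≈ 8.55 mm

Direct runoff: 0.0, 4.0, 11.7, 19.8, 14.8, 11.1, 8.3, 0.0 m³/s; ΣQ_DR = 69.70 m³/s.
V = ΣQ_DR · Δt = 69.70 × 21600 s = 1.506 × 10^6 m³.
Over A = 176 km², depth = V / A = 8.55 mm.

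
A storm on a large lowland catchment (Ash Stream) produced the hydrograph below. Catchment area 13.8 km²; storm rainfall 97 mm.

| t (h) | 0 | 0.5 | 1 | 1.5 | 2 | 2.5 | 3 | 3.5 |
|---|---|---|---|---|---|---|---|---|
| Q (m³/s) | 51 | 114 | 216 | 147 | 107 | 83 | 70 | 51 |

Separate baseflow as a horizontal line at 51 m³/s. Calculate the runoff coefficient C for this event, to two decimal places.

ΣQ_DR = 431.0 m³/s; V = ΣQ_DR·Δt = 7.758 × 10^5 m³.
Runoff depth d = V / A = 56.22 mm.
C = d / P = 56.22 / 97 = 0.58.

C ≈ 0.58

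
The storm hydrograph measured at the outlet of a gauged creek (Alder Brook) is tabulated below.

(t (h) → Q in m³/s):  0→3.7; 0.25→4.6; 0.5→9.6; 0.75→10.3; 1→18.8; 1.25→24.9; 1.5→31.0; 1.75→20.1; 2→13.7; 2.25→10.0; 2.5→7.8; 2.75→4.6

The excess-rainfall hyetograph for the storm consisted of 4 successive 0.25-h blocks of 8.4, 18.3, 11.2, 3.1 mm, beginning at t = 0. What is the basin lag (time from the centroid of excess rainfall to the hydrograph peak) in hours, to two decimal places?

Centroid of excess rainfall: t_c = Σ P_i·t̄_i / ΣP_i = 0.4299 h (block centres at 0.125, 0.375, 0.625, 0.875 h).
Hydrograph peak occurs at t = 1.5 h, so basin lag t_L = 1.5 − 0.4299 = 1.07 h.

t_L ≈ 1.07 h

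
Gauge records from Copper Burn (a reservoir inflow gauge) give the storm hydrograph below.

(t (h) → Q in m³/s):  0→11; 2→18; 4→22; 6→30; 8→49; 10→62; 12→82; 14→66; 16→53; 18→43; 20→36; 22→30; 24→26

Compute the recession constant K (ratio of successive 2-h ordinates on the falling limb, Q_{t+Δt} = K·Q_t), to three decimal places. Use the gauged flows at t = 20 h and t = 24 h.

K ≈ 0.850

Using the recession-limb readings at t = 20 h and t = 24 h: Q falls from 36 to 26 m³/s over 2 intervals.
K = (Q₂/Q₁)^(1/2) = (26/36)^(1/2) = 0.850.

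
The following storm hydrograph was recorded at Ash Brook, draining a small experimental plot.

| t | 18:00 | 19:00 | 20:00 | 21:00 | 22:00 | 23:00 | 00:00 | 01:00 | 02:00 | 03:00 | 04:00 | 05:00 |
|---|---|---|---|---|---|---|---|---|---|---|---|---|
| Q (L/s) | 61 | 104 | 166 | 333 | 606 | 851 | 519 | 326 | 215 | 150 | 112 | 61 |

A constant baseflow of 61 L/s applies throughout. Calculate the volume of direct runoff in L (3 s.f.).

V ≈ 9.98 × 10^6 L

Direct-runoff ordinates (Q − Q_b): 0.0, 43.0, 105.0, 272.0, 545.0, 790.0, 458.0, 265.0, 154.0, 89.0, 51.0, 0.0 L/s.
ΣQ_DR = 2772 L/s.
With Δt = 1 h = 3600 s, V = ΣQ_DR · Δt = 2772 × 3600 = 9.98 × 10^6 L.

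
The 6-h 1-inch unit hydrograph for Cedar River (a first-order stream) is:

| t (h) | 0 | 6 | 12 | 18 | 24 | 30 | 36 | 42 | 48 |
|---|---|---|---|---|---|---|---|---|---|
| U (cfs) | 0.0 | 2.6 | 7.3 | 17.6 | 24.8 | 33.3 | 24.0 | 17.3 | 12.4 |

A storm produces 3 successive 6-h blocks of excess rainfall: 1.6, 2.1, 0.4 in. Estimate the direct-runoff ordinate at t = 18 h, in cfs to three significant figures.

Q ≈ 44.5 cfs

By discrete convolution, Q_j = Σ (P_i / 1 in) · U_{j−i}.
At t = 18 h (j=3): Q = (1.6/1)·17.6 + (2.1/1)·7.3 + (0.4/1)·2.6 = 44.5 cfs.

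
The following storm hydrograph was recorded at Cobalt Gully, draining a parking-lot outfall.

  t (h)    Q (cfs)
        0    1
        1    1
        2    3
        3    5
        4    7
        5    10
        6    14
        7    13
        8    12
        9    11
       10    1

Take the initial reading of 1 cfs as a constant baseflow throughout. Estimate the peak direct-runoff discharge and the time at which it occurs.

Q_p = 13.0 cfs at t = 6 h

Subtracting baseflow gives direct-runoff ordinates: 0.0, 0.0, 2.0, 4.0, 6.0, 9.0, 13.0, 12.0, 11.0, 10.0, 0.0 cfs.
The maximum is 13.0 cfs, occurring at the reading for t = 6 h.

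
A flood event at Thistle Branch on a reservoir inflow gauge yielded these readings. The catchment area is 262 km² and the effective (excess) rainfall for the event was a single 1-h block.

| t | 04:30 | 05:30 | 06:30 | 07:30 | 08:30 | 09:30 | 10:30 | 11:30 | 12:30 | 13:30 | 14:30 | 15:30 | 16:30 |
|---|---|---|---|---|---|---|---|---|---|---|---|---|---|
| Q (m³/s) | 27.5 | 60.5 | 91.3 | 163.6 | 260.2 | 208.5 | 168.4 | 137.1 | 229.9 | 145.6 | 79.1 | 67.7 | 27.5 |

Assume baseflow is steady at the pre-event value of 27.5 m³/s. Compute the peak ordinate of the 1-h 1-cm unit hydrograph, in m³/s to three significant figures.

Direct runoff: 0.0, 33.0, 63.8, 136.1, 232.7, 181.0, 140.9, 109.6, 202.4, 118.1, 51.6, 40.2, 0.0 m³/s; ΣQ_DR = 1309 m³/s, peak = 232.7 m³/s.
Runoff depth d = ΣQ_DR·Δt / A = 1309 × 3600 / (262 km²) = 17.99 mm.
The 1-cm UH is the DRH scaled by (10 mm)/d, so U_p = 232.7 × 10/17.99 = 129 m³/s.

U_p ≈ 129 m³/s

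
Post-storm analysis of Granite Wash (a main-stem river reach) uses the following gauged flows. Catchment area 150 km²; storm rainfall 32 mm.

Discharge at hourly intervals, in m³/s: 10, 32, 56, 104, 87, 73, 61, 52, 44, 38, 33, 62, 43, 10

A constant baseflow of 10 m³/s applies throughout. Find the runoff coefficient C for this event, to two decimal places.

C ≈ 0.42

ΣQ_DR = 565.0 m³/s; V = ΣQ_DR·Δt = 2.034 × 10^6 m³.
Runoff depth d = V / A = 13.56 mm.
C = d / P = 13.56 / 32 = 0.42.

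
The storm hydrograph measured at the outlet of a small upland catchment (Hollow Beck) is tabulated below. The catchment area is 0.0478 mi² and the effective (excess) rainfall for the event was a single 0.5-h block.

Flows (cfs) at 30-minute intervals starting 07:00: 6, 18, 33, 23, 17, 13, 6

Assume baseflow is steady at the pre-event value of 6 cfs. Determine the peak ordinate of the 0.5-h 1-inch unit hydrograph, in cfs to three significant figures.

Direct runoff: 0.0, 12.0, 27.0, 17.0, 11.0, 7.0, 0.0 cfs; ΣQ_DR = 74.00 cfs, peak = 27.0 cfs.
Runoff depth d = ΣQ_DR·Δt / A = 74.00 × 1800 / (0.0478 mi²) = 1.199 in.
The 1-inch UH is the DRH scaled by (1 in)/d, so U_p = 27.0 × 1/1.199 = 22.5 cfs.

U_p ≈ 22.5 cfs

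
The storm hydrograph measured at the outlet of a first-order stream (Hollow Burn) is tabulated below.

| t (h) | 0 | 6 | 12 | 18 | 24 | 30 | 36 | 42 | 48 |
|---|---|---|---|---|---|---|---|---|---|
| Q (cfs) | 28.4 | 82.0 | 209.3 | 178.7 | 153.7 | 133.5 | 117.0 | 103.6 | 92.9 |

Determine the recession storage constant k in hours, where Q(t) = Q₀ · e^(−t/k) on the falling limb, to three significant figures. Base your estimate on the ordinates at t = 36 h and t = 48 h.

On the falling limb, Q drops from 117.0 to 92.9 cfs between t = 36 h and t = 48 h (Δt = 12 h).
k = −Δt / ln(Q₂/Q₁) = −12 / ln(92.9/117.0) = 52.0 h.

k ≈ 52.0 h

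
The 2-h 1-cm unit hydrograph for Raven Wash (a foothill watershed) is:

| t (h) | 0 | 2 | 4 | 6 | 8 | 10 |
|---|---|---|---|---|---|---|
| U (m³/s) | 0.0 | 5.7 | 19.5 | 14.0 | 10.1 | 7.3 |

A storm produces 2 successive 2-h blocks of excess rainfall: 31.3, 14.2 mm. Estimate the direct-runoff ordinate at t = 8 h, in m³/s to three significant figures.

By discrete convolution, Q_j = Σ (P_i / 10 mm) · U_{j−i}.
At t = 8 h (j=4): Q = (31.3/10)·10.1 + (14.2/10)·14.0 = 51.5 m³/s.

Q ≈ 51.5 m³/s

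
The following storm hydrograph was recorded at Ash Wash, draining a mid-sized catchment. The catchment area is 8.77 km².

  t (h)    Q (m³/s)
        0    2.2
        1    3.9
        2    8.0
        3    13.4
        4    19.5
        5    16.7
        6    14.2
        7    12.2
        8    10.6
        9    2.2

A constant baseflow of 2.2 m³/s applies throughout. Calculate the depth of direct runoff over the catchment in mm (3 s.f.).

d ≈ 33.2 mm

Direct runoff: 0.0, 1.7, 5.8, 11.2, 17.3, 14.5, 12.0, 10.0, 8.4, 0.0 m³/s; ΣQ_DR = 80.90 m³/s.
V = ΣQ_DR · Δt = 80.90 × 3600 s = 2.912 × 10^5 m³.
Over A = 8.77 km², depth = V / A = 33.2 mm.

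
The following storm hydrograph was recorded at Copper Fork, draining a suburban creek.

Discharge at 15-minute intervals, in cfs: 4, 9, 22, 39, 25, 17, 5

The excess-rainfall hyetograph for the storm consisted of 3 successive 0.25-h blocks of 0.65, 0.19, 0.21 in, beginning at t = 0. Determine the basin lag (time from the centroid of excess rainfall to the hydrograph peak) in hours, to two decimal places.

t_L ≈ 0.48 h

Centroid of excess rainfall: t_c = Σ P_i·t̄_i / ΣP_i = 0.2702 h (block centres at 0.125, 0.375, 0.625 h).
Hydrograph peak occurs at t = 0.75 h, so basin lag t_L = 0.75 − 0.2702 = 0.48 h.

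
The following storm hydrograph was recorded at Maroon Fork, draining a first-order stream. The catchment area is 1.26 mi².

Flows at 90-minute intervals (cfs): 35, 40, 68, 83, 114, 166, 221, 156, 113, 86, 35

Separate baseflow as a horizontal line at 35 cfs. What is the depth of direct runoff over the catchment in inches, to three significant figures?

d ≈ 1.35 in

Direct runoff: 0.0, 5.0, 33.0, 48.0, 79.0, 131.0, 186.0, 121.0, 78.0, 51.0, 0.0 cfs; ΣQ_DR = 732.0 cfs.
V = ΣQ_DR · Δt = 732.0 × 5400 s = 3.953 × 10^6 ft³.
Over A = 1.26 mi², depth = V / A = 1.35 in.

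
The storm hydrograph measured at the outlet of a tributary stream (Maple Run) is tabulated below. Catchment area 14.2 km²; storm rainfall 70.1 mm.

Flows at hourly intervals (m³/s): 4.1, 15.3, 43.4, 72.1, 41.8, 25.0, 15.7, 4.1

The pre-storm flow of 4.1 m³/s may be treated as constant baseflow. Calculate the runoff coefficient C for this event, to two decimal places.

C ≈ 0.68

ΣQ_DR = 188.7 m³/s; V = ΣQ_DR·Δt = 6.793 × 10^5 m³.
Runoff depth d = V / A = 47.84 mm.
C = d / P = 47.84 / 70.1 = 0.68.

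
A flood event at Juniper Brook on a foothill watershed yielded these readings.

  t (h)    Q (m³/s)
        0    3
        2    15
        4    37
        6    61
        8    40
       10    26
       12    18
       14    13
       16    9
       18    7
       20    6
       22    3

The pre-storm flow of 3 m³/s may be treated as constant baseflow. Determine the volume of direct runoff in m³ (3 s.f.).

V ≈ 1.45 × 10^6 m³

Direct-runoff ordinates (Q − Q_b): 0.0, 12.0, 34.0, 58.0, 37.0, 23.0, 15.0, 10.0, 6.0, 4.0, 3.0, 0.0 m³/s.
ΣQ_DR = 202.0 m³/s.
With Δt = 2 h = 7200 s, V = ΣQ_DR · Δt = 202.0 × 7200 = 1.45 × 10^6 m³.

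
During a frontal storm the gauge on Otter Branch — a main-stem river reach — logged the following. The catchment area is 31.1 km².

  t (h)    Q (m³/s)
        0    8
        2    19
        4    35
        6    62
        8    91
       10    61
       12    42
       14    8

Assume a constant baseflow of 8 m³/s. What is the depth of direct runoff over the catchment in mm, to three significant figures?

d ≈ 60.7 mm

Direct runoff: 0.0, 11.0, 27.0, 54.0, 83.0, 53.0, 34.0, 0.0 m³/s; ΣQ_DR = 262.0 m³/s.
V = ΣQ_DR · Δt = 262.0 × 7200 s = 1.886 × 10^6 m³.
Over A = 31.1 km², depth = V / A = 60.7 mm.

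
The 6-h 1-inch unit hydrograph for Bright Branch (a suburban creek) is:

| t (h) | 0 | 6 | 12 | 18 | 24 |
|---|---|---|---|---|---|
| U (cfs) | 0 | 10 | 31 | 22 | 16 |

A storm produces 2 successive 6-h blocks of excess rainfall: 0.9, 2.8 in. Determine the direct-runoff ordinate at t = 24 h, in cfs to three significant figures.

Q ≈ 76.0 cfs

By discrete convolution, Q_j = Σ (P_i / 1 in) · U_{j−i}.
At t = 24 h (j=4): Q = (0.9/1)·16 + (2.8/1)·22 = 76.0 cfs.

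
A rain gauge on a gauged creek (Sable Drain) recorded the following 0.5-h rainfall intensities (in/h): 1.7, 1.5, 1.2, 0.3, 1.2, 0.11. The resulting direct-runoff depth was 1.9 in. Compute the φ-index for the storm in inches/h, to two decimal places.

φ ≈ 0.45 in/h

Only the 4 blocks with intensity above φ contribute runoff: 1.7, 1.5, 1.2, 1.2 in/h.
Σ(I−φ)·Δt = d  ⇒  (1.7+1.5+1.2+1.2 − 4φ)·0.5 = 1.9
φ = (5.600 − 1.9/0.5) / 4 = 0.45 in/h.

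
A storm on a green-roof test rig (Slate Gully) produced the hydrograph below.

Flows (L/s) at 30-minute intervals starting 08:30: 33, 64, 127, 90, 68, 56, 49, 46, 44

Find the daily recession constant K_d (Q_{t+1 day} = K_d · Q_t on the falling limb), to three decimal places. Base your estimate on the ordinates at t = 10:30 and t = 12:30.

K_d ≈ 0.005

Between t = 10:30 and t = 12:30 the flow falls from 68 to 44 L/s over 4×0.5 h = 2 h.
Per-interval ratio K = (44/68)^(1/4) = 0.8969; K_d = K^(24/0.5) = 0.005.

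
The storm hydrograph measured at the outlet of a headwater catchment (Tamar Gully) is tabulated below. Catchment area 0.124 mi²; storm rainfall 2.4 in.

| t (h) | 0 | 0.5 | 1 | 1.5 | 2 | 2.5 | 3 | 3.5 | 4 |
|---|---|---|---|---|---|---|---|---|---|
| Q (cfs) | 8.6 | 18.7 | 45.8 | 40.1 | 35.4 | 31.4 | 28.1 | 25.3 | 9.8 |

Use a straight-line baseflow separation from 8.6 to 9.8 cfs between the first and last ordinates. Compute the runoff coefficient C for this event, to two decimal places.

C ≈ 0.42

ΣQ_DR = 160.4 cfs; V = ΣQ_DR·Δt = 2.887 × 10^5 ft³.
Runoff depth d = V / A = 1.002 in.
C = d / P = 1.002 / 2.4 = 0.42.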